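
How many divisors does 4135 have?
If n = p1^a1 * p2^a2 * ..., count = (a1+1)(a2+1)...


4135 = 5^1 × 827^1
d(4135) = (1+1) × (1+1) = 4

4 divisors


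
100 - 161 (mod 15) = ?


100 - 161 = -61
-61 mod 15 = 14


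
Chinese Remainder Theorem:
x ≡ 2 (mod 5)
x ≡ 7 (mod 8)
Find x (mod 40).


M = 5*8 = 40
M1 = M/5 = 8, M2 = M/8 = 5
M1^(-1) mod 5 = 2, M2^(-1) mod 8 = 5
x = 2*8*2 + 7*5*5 = 207
207 mod 40 = 7
Check: 7 mod 5 = 2 ✓, 7 mod 8 = 7 ✓

x ≡ 7 (mod 40)


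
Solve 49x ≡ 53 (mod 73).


GCD(49, 73) = 1, unique solution
a^(-1) mod 73 = 3
x = 3 * 53 mod 73 = 13

x ≡ 13 (mod 73)


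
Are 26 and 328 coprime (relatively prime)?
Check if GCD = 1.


Euclidean algorithm:
328 = 12 * 26 + 16
26 = 1 * 16 + 10
16 = 1 * 10 + 6
10 = 1 * 6 + 4
6 = 1 * 4 + 2
4 = 2 * 2 + 0
GCD(26, 328) = 2

No, not coprime (GCD = 2)


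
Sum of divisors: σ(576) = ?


Divisors of 576: 1, 2, 3, 4, 6, 8, 9, 12, 16, 18, 24, 32, 36, 48, 64, 72, 96, 144, 192, 288, 576
Sum = 1 + 2 + 3 + 4 + 6 + 8 + 9 + 12 + 16 + 18 + 24 + 32 + 36 + 48 + 64 + 72 + 96 + 144 + 192 + 288 + 576 = 1651

σ(576) = 1651


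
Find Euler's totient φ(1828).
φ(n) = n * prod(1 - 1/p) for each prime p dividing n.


1828 = 2^2 × 457
Prime factors: 2, 457
φ(1828) = 1828 × (1-1/2) × (1-1/457)
= 1828 × 1/2 × 456/457 = 912

φ(1828) = 912


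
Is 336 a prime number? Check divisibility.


336 / 2 = 168 (exact division)
336 is NOT prime.

No, 336 is not prime


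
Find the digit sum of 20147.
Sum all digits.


2 + 0 + 1 + 4 + 7 = 14


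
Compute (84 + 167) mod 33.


84 + 167 = 251
251 mod 33 = 20


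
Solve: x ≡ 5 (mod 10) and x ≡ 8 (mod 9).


M = 10*9 = 90
M1 = M/10 = 9, M2 = M/9 = 10
M1^(-1) mod 10 = 9, M2^(-1) mod 9 = 1
x = 5*9*9 + 8*10*1 = 485
485 mod 90 = 35
Check: 35 mod 10 = 5 ✓, 35 mod 9 = 8 ✓

x ≡ 35 (mod 90)


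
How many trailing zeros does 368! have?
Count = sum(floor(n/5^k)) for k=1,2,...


floor(368/5) = 73
floor(368/25) = 14
floor(368/125) = 2
Total = 89

89 trailing zeros


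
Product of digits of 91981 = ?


9 × 1 × 9 × 8 × 1 = 648


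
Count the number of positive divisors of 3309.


3309 = 3^1 × 1103^1
d(3309) = (1+1) × (1+1) = 4

4 divisors


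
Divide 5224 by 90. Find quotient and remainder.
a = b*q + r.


5224 = 90 * 58 + 4
Check: 5220 + 4 = 5224

q = 58, r = 4


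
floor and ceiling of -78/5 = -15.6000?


-78/5 = -15.6000
floor = -16
ceil = -15

floor = -16, ceil = -15


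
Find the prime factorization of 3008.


3008 / 2 = 1504
1504 / 2 = 752
752 / 2 = 376
376 / 2 = 188
188 / 2 = 94
94 / 2 = 47
47 / 47 = 1
3008 = 2^6 × 47


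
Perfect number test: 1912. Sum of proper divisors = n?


Proper divisors of 1912: 1, 2, 4, 8, 239, 478, 956
Sum = 1 + 2 + 4 + 8 + 239 + 478 + 956 = 1688

No, 1912 is not perfect (1688 ≠ 1912)


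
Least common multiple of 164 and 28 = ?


GCD(164, 28) = 4
LCM = 164*28/4 = 4592/4 = 1148

LCM = 1148


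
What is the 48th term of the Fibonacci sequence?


Sequence: 1, 1, 2, 3, 5, 8, 13, 21, 34, 55, 89, 144, 233, 377, 610, 987, 1597, 2584, 4181, 6765, 10946, 17711, 28657, 46368, 75025, 121393, 196418, 317811, 514229, 832040, 1346269, 2178309, 3524578, 5702887, 9227465, 14930352, 24157817, 39088169, 63245986, 102334155, 165580141, 267914296, 433494437, 701408733, 1134903170, 1836311903, 2971215073, 4807526976
F(48) = 4807526976


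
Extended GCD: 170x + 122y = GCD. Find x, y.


Tabular extended Euclidean (each row: r = 170*s + 122*t):
r=170, s=1, t=0
r=122, s=0, t=1
q=1: r=48, s=1, t=-1   [170*(1) + 122*(-1) = 48]
q=2: r=26, s=-2, t=3   [170*(-2) + 122*(3) = 26]
q=1: r=22, s=3, t=-4   [170*(3) + 122*(-4) = 22]
q=1: r=4, s=-5, t=7   [170*(-5) + 122*(7) = 4]
q=5: r=2, s=28, t=-39   [170*(28) + 122*(-39) = 2]
q=2: r=0, s=-61, t=85   [170*(-61) + 122*(85) = 0]
GCD = 2; from the row with r=2: x=28, y=-39
Check: 170*(28) + 122*(-39) = 4760 - 4758 = 2

GCD = 2, x = 28, y = -39


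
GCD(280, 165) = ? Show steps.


280 = 1 * 165 + 115
165 = 1 * 115 + 50
115 = 2 * 50 + 15
50 = 3 * 15 + 5
15 = 3 * 5 + 0
GCD = 5


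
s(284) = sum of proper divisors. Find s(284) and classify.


Proper divisors: 1, 2, 4, 71, 142
Sum = 1 + 2 + 4 + 71 + 142 = 220
220 < 284 → deficient

s(284) = 220 (deficient)


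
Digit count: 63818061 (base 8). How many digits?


63818061 in base 8 = 363344515
Number of digits = 9

9 digits (base 8)


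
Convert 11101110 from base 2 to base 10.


11101110 (base 2) = 238 (decimal)
238 (decimal) = 238 (base 10)


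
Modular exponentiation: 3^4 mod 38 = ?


3^1 mod 38 = 3
3^2 mod 38 = 9
3^3 mod 38 = 27
3^4 mod 38 = 5


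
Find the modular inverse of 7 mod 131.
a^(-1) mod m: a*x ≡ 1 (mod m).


Use the extended Euclidean algorithm on (131, 7); each row r = 131*s + 7*t:
r=131, s=1, t=0
r=7, s=0, t=1
q=18: r=5, s=1, t=-18   [131*(1) + 7*(-18) = 5]
q=1: r=2, s=-1, t=19   [131*(-1) + 7*(19) = 2]
q=2: r=1, s=3, t=-56   [131*(3) + 7*(-56) = 1]
q=2: r=0, s=-7, t=131   [131*(-7) + 7*(131) = 0]
GCD = 1 with t = -56, so 7*(-56) ≡ 1 (mod 131)
Inverse = -56 mod 131 = 75
Check: 7 * 75 = 525 ≡ 1 (mod 131)

7^(-1) ≡ 75 (mod 131)


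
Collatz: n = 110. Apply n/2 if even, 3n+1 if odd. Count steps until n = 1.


110 → 55 → 166 → 83 → 250 → 125 → 376 → 188 → 94 → 47 → 142 → 71 → 214 → 107 → 322 → 161 → 484 → 242 → 121 → 364 → 182 → 91 → 274 → 137 → 412 → 206 → 103 → 310 → 155 → 466 → 233 → 700 → 350 → 175 → 526 → 263 → 790 → 395 → 1186 → 593 → 1780 → 890 → 445 → 1336 → 668 → 334 → 167 → 502 → 251 → 754 → 377 → 1132 → 566 → 283 → 850 → 425 → 1276 → 638 → 319 → 958 → 479 → 1438 → 719 → 2158 → 1079 → 3238 → 1619 → 4858 → 2429 → 7288 → 3644 → 1822 → 911 → 2734 → 1367 → 4102 → 2051 → 6154 → 3077 → 9232 → 4616 → 2308 → 1154 → 577 → 1732 → 866 → 433 → 1300 → 650 → 325 → 976 → 488 → 244 → 122 → 61 → 184 → 92 → 46 → 23 → 70 → 35 → 106 → 53 → 160 → 80 → 40 → 20 → 10 → 5 → 16 → 8 → 4 → 2 → 1
Total steps = 113

113 steps


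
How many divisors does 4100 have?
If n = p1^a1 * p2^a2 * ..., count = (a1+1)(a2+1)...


4100 = 2^2 × 5^2 × 41^1
d(4100) = (2+1) × (2+1) × (1+1) = 18

18 divisors


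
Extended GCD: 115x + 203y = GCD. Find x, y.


Tabular extended Euclidean (each row: r = 115*s + 203*t):
r=115, s=1, t=0
r=203, s=0, t=1
q=0: r=115, s=1, t=0   [115*(1) + 203*(0) = 115]
q=1: r=88, s=-1, t=1   [115*(-1) + 203*(1) = 88]
q=1: r=27, s=2, t=-1   [115*(2) + 203*(-1) = 27]
q=3: r=7, s=-7, t=4   [115*(-7) + 203*(4) = 7]
q=3: r=6, s=23, t=-13   [115*(23) + 203*(-13) = 6]
q=1: r=1, s=-30, t=17   [115*(-30) + 203*(17) = 1]
q=6: r=0, s=203, t=-115   [115*(203) + 203*(-115) = 0]
GCD = 1; from the row with r=1: x=-30, y=17
Check: 115*(-30) + 203*(17) = -3450 + 3451 = 1

GCD = 1, x = -30, y = 17


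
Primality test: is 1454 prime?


1454 / 2 = 727 (exact division)
1454 is NOT prime.

No, 1454 is not prime


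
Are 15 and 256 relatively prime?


Euclidean algorithm:
256 = 17 * 15 + 1
15 = 15 * 1 + 0
GCD(15, 256) = 1

Yes, coprime (GCD = 1)


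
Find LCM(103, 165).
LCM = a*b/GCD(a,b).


GCD(103, 165) = 1
LCM = 103*165/1 = 16995/1 = 16995

LCM = 16995


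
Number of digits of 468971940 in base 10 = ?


468971940 has 9 digits in base 10
floor(log10(468971940)) + 1 = floor(8.6711) + 1 = 9

9 digits (base 10)


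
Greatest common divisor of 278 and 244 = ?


278 = 1 * 244 + 34
244 = 7 * 34 + 6
34 = 5 * 6 + 4
6 = 1 * 4 + 2
4 = 2 * 2 + 0
GCD = 2


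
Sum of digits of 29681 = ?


2 + 9 + 6 + 8 + 1 = 26


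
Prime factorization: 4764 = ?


4764 / 2 = 2382
2382 / 2 = 1191
1191 / 3 = 397
397 / 397 = 1
4764 = 2^2 × 3 × 397


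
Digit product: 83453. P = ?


8 × 3 × 4 × 5 × 3 = 1440


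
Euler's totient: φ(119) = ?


119 = 7 × 17
Prime factors: 7, 17
φ(119) = 119 × (1-1/7) × (1-1/17)
= 119 × 6/7 × 16/17 = 96

φ(119) = 96


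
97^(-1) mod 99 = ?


Use the extended Euclidean algorithm on (99, 97); each row r = 99*s + 97*t:
r=99, s=1, t=0
r=97, s=0, t=1
q=1: r=2, s=1, t=-1   [99*(1) + 97*(-1) = 2]
q=48: r=1, s=-48, t=49   [99*(-48) + 97*(49) = 1]
q=2: r=0, s=97, t=-99   [99*(97) + 97*(-99) = 0]
GCD = 1 with t = 49, so 97*(49) ≡ 1 (mod 99)
Inverse = 49 mod 99 = 49
Check: 97 * 49 = 4753 ≡ 1 (mod 99)

97^(-1) ≡ 49 (mod 99)


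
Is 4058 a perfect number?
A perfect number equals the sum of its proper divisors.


Proper divisors of 4058: 1, 2, 2029
Sum = 1 + 2 + 2029 = 2032

No, 4058 is not perfect (2032 ≠ 4058)


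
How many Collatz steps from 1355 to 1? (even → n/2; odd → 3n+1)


1355 → 4066 → 2033 → 6100 → 3050 → 1525 → 4576 → 2288 → 1144 → 572 → 286 → 143 → 430 → 215 → 646 → 323 → 970 → 485 → 1456 → 728 → 364 → 182 → 91 → 274 → 137 → 412 → 206 → 103 → 310 → 155 → 466 → 233 → 700 → 350 → 175 → 526 → 263 → 790 → 395 → 1186 → 593 → 1780 → 890 → 445 → 1336 → 668 → 334 → 167 → 502 → 251 → 754 → 377 → 1132 → 566 → 283 → 850 → 425 → 1276 → 638 → 319 → 958 → 479 → 1438 → 719 → 2158 → 1079 → 3238 → 1619 → 4858 → 2429 → 7288 → 3644 → 1822 → 911 → 2734 → 1367 → 4102 → 2051 → 6154 → 3077 → 9232 → 4616 → 2308 → 1154 → 577 → 1732 → 866 → 433 → 1300 → 650 → 325 → 976 → 488 → 244 → 122 → 61 → 184 → 92 → 46 → 23 → 70 → 35 → 106 → 53 → 160 → 80 → 40 → 20 → 10 → 5 → 16 → 8 → 4 → 2 → 1
Total steps = 114

114 steps


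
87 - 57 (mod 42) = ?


87 - 57 = 30
30 mod 42 = 30


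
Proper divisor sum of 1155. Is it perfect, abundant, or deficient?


Proper divisors: 1, 3, 5, 7, 11, 15, 21, 33, 35, 55, 77, 105, 165, 231, 385
Sum = 1 + 3 + 5 + 7 + 11 + 15 + 21 + 33 + 35 + 55 + 77 + 105 + 165 + 231 + 385 = 1149
1149 < 1155 → deficient

s(1155) = 1149 (deficient)


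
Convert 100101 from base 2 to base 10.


100101 (base 2) = 37 (decimal)
37 (decimal) = 37 (base 10)


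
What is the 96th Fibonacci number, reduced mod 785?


F(k) mod 785 for k=1..96:
1, 1, 2, 3, 5, 8, 13, 21, 34, 55, 89, 144, 233, 377, 610, 202, 27, 229, 256, 485, 741, 441, 397, 53, 450, 503, 168, 671, 54, 725, 779, 719, 713, 647, 575, 437, 227, 664, 106, 770, 91, 76, 167, 243, 410, 653, 278, 146, 424, 570, 209, 779, 203, 197, 400, 597, 212, 24, 236, 260, 496, 756, 467, 438, 120, 558, 678, 451, 344, 10, 354, 364, 718, 297, 230, 527, 757, 499, 471, 185, 656, 56, 712, 768, 695, 678, 588, 481, 284, 765, 264, 244, 508, 752, 475, 442
F(96) mod 785 = 442


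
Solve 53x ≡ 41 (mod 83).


GCD(53, 83) = 1, unique solution
a^(-1) mod 83 = 47
x = 47 * 41 mod 83 = 18

x ≡ 18 (mod 83)


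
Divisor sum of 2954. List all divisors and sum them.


Divisors of 2954: 1, 2, 7, 14, 211, 422, 1477, 2954
Sum = 1 + 2 + 7 + 14 + 211 + 422 + 1477 + 2954 = 5088

σ(2954) = 5088


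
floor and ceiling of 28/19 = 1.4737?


28/19 = 1.4737
floor = 1
ceil = 2

floor = 1, ceil = 2


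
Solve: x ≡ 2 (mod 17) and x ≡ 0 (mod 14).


M = 17*14 = 238
M1 = M/17 = 14, M2 = M/14 = 17
M1^(-1) mod 17 = 11, M2^(-1) mod 14 = 5
x = 2*14*11 + 0*17*5 = 308
308 mod 238 = 70
Check: 70 mod 17 = 2 ✓, 70 mod 14 = 0 ✓

x ≡ 70 (mod 238)


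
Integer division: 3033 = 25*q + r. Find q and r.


3033 = 25 * 121 + 8
Check: 3025 + 8 = 3033

q = 121, r = 8


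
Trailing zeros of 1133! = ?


floor(1133/5) = 226
floor(1133/25) = 45
floor(1133/125) = 9
floor(1133/625) = 1
Total = 281

281 trailing zeros


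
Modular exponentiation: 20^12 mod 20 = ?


20^1 mod 20 = 0
20^2 mod 20 = 0
20^3 mod 20 = 0
20^4 mod 20 = 0
20^5 mod 20 = 0
20^6 mod 20 = 0
20^7 mod 20 = 0
20^8 mod 20 = 0
20^9 mod 20 = 0
20^10 mod 20 = 0
20^11 mod 20 = 0
20^12 mod 20 = 0


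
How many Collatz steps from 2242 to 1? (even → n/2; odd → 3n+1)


2242 → 1121 → 3364 → 1682 → 841 → 2524 → 1262 → 631 → 1894 → 947 → 2842 → 1421 → 4264 → 2132 → 1066 → 533 → 1600 → 800 → 400 → 200 → 100 → 50 → 25 → 76 → 38 → 19 → 58 → 29 → 88 → 44 → 22 → 11 → 34 → 17 → 52 → 26 → 13 → 40 → 20 → 10 → 5 → 16 → 8 → 4 → 2 → 1
Total steps = 45

45 steps


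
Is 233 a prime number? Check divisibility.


Check divisors up to sqrt(233) = 15.2643
No divisors found.
233 is prime.

Yes, 233 is prime


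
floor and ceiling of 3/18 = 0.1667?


3/18 = 0.1667
floor = 0
ceil = 1

floor = 0, ceil = 1


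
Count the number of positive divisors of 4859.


4859 = 43^1 × 113^1
d(4859) = (1+1) × (1+1) = 4

4 divisors


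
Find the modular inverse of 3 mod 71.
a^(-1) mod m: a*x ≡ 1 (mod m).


Use the extended Euclidean algorithm on (71, 3); each row r = 71*s + 3*t:
r=71, s=1, t=0
r=3, s=0, t=1
q=23: r=2, s=1, t=-23   [71*(1) + 3*(-23) = 2]
q=1: r=1, s=-1, t=24   [71*(-1) + 3*(24) = 1]
q=2: r=0, s=3, t=-71   [71*(3) + 3*(-71) = 0]
GCD = 1 with t = 24, so 3*(24) ≡ 1 (mod 71)
Inverse = 24 mod 71 = 24
Check: 3 * 24 = 72 ≡ 1 (mod 71)

3^(-1) ≡ 24 (mod 71)


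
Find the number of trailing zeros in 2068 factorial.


floor(2068/5) = 413
floor(2068/25) = 82
floor(2068/125) = 16
floor(2068/625) = 3
Total = 514

514 trailing zeros


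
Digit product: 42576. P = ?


4 × 2 × 5 × 7 × 6 = 1680


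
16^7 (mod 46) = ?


16^1 mod 46 = 16
16^2 mod 46 = 26
16^3 mod 46 = 2
16^4 mod 46 = 32
16^5 mod 46 = 6
16^6 mod 46 = 4
16^7 mod 46 = 18


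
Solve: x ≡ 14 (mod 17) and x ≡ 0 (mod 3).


M = 17*3 = 51
M1 = M/17 = 3, M2 = M/3 = 17
M1^(-1) mod 17 = 6, M2^(-1) mod 3 = 2
x = 14*3*6 + 0*17*2 = 252
252 mod 51 = 48
Check: 48 mod 17 = 14 ✓, 48 mod 3 = 0 ✓

x ≡ 48 (mod 51)


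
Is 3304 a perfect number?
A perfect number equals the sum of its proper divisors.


Proper divisors of 3304: 1, 2, 4, 7, 8, 14, 28, 56, 59, 118, 236, 413, 472, 826, 1652
Sum = 1 + 2 + 4 + 7 + 8 + 14 + 28 + 56 + 59 + 118 + 236 + 413 + 472 + 826 + 1652 = 3896

No, 3304 is not perfect (3896 ≠ 3304)


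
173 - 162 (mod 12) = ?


173 - 162 = 11
11 mod 12 = 11


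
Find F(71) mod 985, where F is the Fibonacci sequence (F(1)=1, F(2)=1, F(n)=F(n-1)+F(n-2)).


F(k) mod 985 for k=1..71:
1, 1, 2, 3, 5, 8, 13, 21, 34, 55, 89, 144, 233, 377, 610, 2, 612, 614, 241, 855, 111, 966, 92, 73, 165, 238, 403, 641, 59, 700, 759, 474, 248, 722, 970, 707, 692, 414, 121, 535, 656, 206, 862, 83, 945, 43, 3, 46, 49, 95, 144, 239, 383, 622, 20, 642, 662, 319, 981, 315, 311, 626, 937, 578, 530, 123, 653, 776, 444, 235, 679
F(71) mod 985 = 679


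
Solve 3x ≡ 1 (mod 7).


GCD(3, 7) = 1, unique solution
a^(-1) mod 7 = 5
x = 5 * 1 mod 7 = 5

x ≡ 5 (mod 7)


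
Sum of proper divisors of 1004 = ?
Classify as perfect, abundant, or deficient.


Proper divisors: 1, 2, 4, 251, 502
Sum = 1 + 2 + 4 + 251 + 502 = 760
760 < 1004 → deficient

s(1004) = 760 (deficient)


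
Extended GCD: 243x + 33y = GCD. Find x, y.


Tabular extended Euclidean (each row: r = 243*s + 33*t):
r=243, s=1, t=0
r=33, s=0, t=1
q=7: r=12, s=1, t=-7   [243*(1) + 33*(-7) = 12]
q=2: r=9, s=-2, t=15   [243*(-2) + 33*(15) = 9]
q=1: r=3, s=3, t=-22   [243*(3) + 33*(-22) = 3]
q=3: r=0, s=-11, t=81   [243*(-11) + 33*(81) = 0]
GCD = 3; from the row with r=3: x=3, y=-22
Check: 243*(3) + 33*(-22) = 729 - 726 = 3

GCD = 3, x = 3, y = -22


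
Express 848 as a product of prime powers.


848 / 2 = 424
424 / 2 = 212
212 / 2 = 106
106 / 2 = 53
53 / 53 = 1
848 = 2^4 × 53


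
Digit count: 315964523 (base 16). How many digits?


315964523 in base 16 = 12D53C6B
Number of digits = 8

8 digits (base 16)


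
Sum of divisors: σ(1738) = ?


Divisors of 1738: 1, 2, 11, 22, 79, 158, 869, 1738
Sum = 1 + 2 + 11 + 22 + 79 + 158 + 869 + 1738 = 2880

σ(1738) = 2880


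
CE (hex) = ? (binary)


CE (base 16) = 206 (decimal)
206 (decimal) = 11001110 (base 2)


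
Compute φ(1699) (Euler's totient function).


1699 = 1699
Prime factors: 1699
φ(1699) = 1699 × (1-1/1699)
= 1699 × 1698/1699 = 1698

φ(1699) = 1698


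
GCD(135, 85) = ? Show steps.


135 = 1 * 85 + 50
85 = 1 * 50 + 35
50 = 1 * 35 + 15
35 = 2 * 15 + 5
15 = 3 * 5 + 0
GCD = 5


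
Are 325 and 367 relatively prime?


Euclidean algorithm:
367 = 1 * 325 + 42
325 = 7 * 42 + 31
42 = 1 * 31 + 11
31 = 2 * 11 + 9
11 = 1 * 9 + 2
9 = 4 * 2 + 1
2 = 2 * 1 + 0
GCD(325, 367) = 1

Yes, coprime (GCD = 1)


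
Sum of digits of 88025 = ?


8 + 8 + 0 + 2 + 5 = 23


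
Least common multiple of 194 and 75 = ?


GCD(194, 75) = 1
LCM = 194*75/1 = 14550/1 = 14550

LCM = 14550


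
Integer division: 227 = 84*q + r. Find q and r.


227 = 84 * 2 + 59
Check: 168 + 59 = 227

q = 2, r = 59


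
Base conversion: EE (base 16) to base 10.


EE (base 16) = 238 (decimal)
238 (decimal) = 238 (base 10)


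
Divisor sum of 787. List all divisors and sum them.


Divisors of 787: 1, 787
Sum = 1 + 787 = 788

σ(787) = 788


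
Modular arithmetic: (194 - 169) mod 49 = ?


194 - 169 = 25
25 mod 49 = 25


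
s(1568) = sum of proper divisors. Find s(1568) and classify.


Proper divisors: 1, 2, 4, 7, 8, 14, 16, 28, 32, 49, 56, 98, 112, 196, 224, 392, 784
Sum = 1 + 2 + 4 + 7 + 8 + 14 + 16 + 28 + 32 + 49 + 56 + 98 + 112 + 196 + 224 + 392 + 784 = 2023
2023 > 1568 → abundant

s(1568) = 2023 (abundant)


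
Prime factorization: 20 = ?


20 / 2 = 10
10 / 2 = 5
5 / 5 = 1
20 = 2^2 × 5


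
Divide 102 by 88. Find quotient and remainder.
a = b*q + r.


102 = 88 * 1 + 14
Check: 88 + 14 = 102

q = 1, r = 14


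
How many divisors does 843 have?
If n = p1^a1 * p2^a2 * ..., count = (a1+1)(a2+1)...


843 = 3^1 × 281^1
d(843) = (1+1) × (1+1) = 4

4 divisors


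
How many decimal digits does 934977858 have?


934977858 has 9 digits in base 10
floor(log10(934977858)) + 1 = floor(8.9708) + 1 = 9

9 digits (base 10)


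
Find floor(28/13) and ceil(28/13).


28/13 = 2.1538
floor = 2
ceil = 3

floor = 2, ceil = 3


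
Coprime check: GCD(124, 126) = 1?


Euclidean algorithm:
126 = 1 * 124 + 2
124 = 62 * 2 + 0
GCD(124, 126) = 2

No, not coprime (GCD = 2)


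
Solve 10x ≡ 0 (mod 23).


GCD(10, 23) = 1, unique solution
a^(-1) mod 23 = 7
x = 7 * 0 mod 23 = 0

x ≡ 0 (mod 23)


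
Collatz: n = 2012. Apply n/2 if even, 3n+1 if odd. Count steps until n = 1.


2012 → 1006 → 503 → 1510 → 755 → 2266 → 1133 → 3400 → 1700 → 850 → 425 → 1276 → 638 → 319 → 958 → 479 → 1438 → 719 → 2158 → 1079 → 3238 → 1619 → 4858 → 2429 → 7288 → 3644 → 1822 → 911 → 2734 → 1367 → 4102 → 2051 → 6154 → 3077 → 9232 → 4616 → 2308 → 1154 → 577 → 1732 → 866 → 433 → 1300 → 650 → 325 → 976 → 488 → 244 → 122 → 61 → 184 → 92 → 46 → 23 → 70 → 35 → 106 → 53 → 160 → 80 → 40 → 20 → 10 → 5 → 16 → 8 → 4 → 2 → 1
Total steps = 68

68 steps


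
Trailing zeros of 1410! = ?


floor(1410/5) = 282
floor(1410/25) = 56
floor(1410/125) = 11
floor(1410/625) = 2
Total = 351

351 trailing zeros


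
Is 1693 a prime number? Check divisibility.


Check divisors up to sqrt(1693) = 41.1461
No divisors found.
1693 is prime.

Yes, 1693 is prime


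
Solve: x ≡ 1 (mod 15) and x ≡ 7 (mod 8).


M = 15*8 = 120
M1 = M/15 = 8, M2 = M/8 = 15
M1^(-1) mod 15 = 2, M2^(-1) mod 8 = 7
x = 1*8*2 + 7*15*7 = 751
751 mod 120 = 31
Check: 31 mod 15 = 1 ✓, 31 mod 8 = 7 ✓

x ≡ 31 (mod 120)


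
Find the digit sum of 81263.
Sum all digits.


8 + 1 + 2 + 6 + 3 = 20


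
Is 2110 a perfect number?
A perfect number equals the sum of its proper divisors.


Proper divisors of 2110: 1, 2, 5, 10, 211, 422, 1055
Sum = 1 + 2 + 5 + 10 + 211 + 422 + 1055 = 1706

No, 2110 is not perfect (1706 ≠ 2110)


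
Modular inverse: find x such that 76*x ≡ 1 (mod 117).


Use the extended Euclidean algorithm on (117, 76); each row r = 117*s + 76*t:
r=117, s=1, t=0
r=76, s=0, t=1
q=1: r=41, s=1, t=-1   [117*(1) + 76*(-1) = 41]
q=1: r=35, s=-1, t=2   [117*(-1) + 76*(2) = 35]
q=1: r=6, s=2, t=-3   [117*(2) + 76*(-3) = 6]
q=5: r=5, s=-11, t=17   [117*(-11) + 76*(17) = 5]
q=1: r=1, s=13, t=-20   [117*(13) + 76*(-20) = 1]
q=5: r=0, s=-76, t=117   [117*(-76) + 76*(117) = 0]
GCD = 1 with t = -20, so 76*(-20) ≡ 1 (mod 117)
Inverse = -20 mod 117 = 97
Check: 76 * 97 = 7372 ≡ 1 (mod 117)

76^(-1) ≡ 97 (mod 117)


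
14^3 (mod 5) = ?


14^1 mod 5 = 4
14^2 mod 5 = 1
14^3 mod 5 = 4


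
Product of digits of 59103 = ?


5 × 9 × 1 × 0 × 3 = 0


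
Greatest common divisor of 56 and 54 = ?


56 = 1 * 54 + 2
54 = 27 * 2 + 0
GCD = 2


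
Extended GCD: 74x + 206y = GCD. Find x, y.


Tabular extended Euclidean (each row: r = 74*s + 206*t):
r=74, s=1, t=0
r=206, s=0, t=1
q=0: r=74, s=1, t=0   [74*(1) + 206*(0) = 74]
q=2: r=58, s=-2, t=1   [74*(-2) + 206*(1) = 58]
q=1: r=16, s=3, t=-1   [74*(3) + 206*(-1) = 16]
q=3: r=10, s=-11, t=4   [74*(-11) + 206*(4) = 10]
q=1: r=6, s=14, t=-5   [74*(14) + 206*(-5) = 6]
q=1: r=4, s=-25, t=9   [74*(-25) + 206*(9) = 4]
q=1: r=2, s=39, t=-14   [74*(39) + 206*(-14) = 2]
q=2: r=0, s=-103, t=37   [74*(-103) + 206*(37) = 0]
GCD = 2; from the row with r=2: x=39, y=-14
Check: 74*(39) + 206*(-14) = 2886 - 2884 = 2

GCD = 2, x = 39, y = -14


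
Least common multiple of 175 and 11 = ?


GCD(175, 11) = 1
LCM = 175*11/1 = 1925/1 = 1925

LCM = 1925


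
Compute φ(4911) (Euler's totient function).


4911 = 3 × 1637
Prime factors: 3, 1637
φ(4911) = 4911 × (1-1/3) × (1-1/1637)
= 4911 × 2/3 × 1636/1637 = 3272

φ(4911) = 3272


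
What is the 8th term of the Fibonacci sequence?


Sequence: 1, 1, 2, 3, 5, 8, 13, 21
F(8) = 21


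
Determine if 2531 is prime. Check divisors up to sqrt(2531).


Check divisors up to sqrt(2531) = 50.3090
No divisors found.
2531 is prime.

Yes, 2531 is prime


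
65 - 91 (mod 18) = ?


65 - 91 = -26
-26 mod 18 = 10


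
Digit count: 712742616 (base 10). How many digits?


712742616 has 9 digits in base 10
floor(log10(712742616)) + 1 = floor(8.8529) + 1 = 9

9 digits (base 10)


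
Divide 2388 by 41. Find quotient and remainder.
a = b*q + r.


2388 = 41 * 58 + 10
Check: 2378 + 10 = 2388

q = 58, r = 10


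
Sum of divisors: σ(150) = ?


Divisors of 150: 1, 2, 3, 5, 6, 10, 15, 25, 30, 50, 75, 150
Sum = 1 + 2 + 3 + 5 + 6 + 10 + 15 + 25 + 30 + 50 + 75 + 150 = 372

σ(150) = 372


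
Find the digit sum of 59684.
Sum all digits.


5 + 9 + 6 + 8 + 4 = 32


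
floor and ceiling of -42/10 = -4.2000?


-42/10 = -4.2000
floor = -5
ceil = -4

floor = -5, ceil = -4


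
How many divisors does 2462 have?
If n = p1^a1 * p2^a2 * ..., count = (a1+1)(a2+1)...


2462 = 2^1 × 1231^1
d(2462) = (1+1) × (1+1) = 4

4 divisors


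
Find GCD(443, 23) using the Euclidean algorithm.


443 = 19 * 23 + 6
23 = 3 * 6 + 5
6 = 1 * 5 + 1
5 = 5 * 1 + 0
GCD = 1


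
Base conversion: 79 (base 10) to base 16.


79 (base 10) = 79 (decimal)
79 (decimal) = 4F (base 16)


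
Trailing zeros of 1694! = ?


floor(1694/5) = 338
floor(1694/25) = 67
floor(1694/125) = 13
floor(1694/625) = 2
Total = 420

420 trailing zeros


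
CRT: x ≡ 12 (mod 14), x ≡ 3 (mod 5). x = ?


M = 14*5 = 70
M1 = M/14 = 5, M2 = M/5 = 14
M1^(-1) mod 14 = 3, M2^(-1) mod 5 = 4
x = 12*5*3 + 3*14*4 = 348
348 mod 70 = 68
Check: 68 mod 14 = 12 ✓, 68 mod 5 = 3 ✓

x ≡ 68 (mod 70)


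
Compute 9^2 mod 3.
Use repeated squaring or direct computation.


9^1 mod 3 = 0
9^2 mod 3 = 0


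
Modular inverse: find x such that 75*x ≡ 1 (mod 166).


Use the extended Euclidean algorithm on (166, 75); each row r = 166*s + 75*t:
r=166, s=1, t=0
r=75, s=0, t=1
q=2: r=16, s=1, t=-2   [166*(1) + 75*(-2) = 16]
q=4: r=11, s=-4, t=9   [166*(-4) + 75*(9) = 11]
q=1: r=5, s=5, t=-11   [166*(5) + 75*(-11) = 5]
q=2: r=1, s=-14, t=31   [166*(-14) + 75*(31) = 1]
q=5: r=0, s=75, t=-166   [166*(75) + 75*(-166) = 0]
GCD = 1 with t = 31, so 75*(31) ≡ 1 (mod 166)
Inverse = 31 mod 166 = 31
Check: 75 * 31 = 2325 ≡ 1 (mod 166)

75^(-1) ≡ 31 (mod 166)


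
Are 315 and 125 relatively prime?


Euclidean algorithm:
315 = 2 * 125 + 65
125 = 1 * 65 + 60
65 = 1 * 60 + 5
60 = 12 * 5 + 0
GCD(315, 125) = 5

No, not coprime (GCD = 5)


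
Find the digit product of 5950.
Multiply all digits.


5 × 9 × 5 × 0 = 0


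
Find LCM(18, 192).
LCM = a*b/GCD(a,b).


GCD(18, 192) = 6
LCM = 18*192/6 = 3456/6 = 576

LCM = 576


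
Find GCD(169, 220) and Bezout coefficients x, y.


Tabular extended Euclidean (each row: r = 169*s + 220*t):
r=169, s=1, t=0
r=220, s=0, t=1
q=0: r=169, s=1, t=0   [169*(1) + 220*(0) = 169]
q=1: r=51, s=-1, t=1   [169*(-1) + 220*(1) = 51]
q=3: r=16, s=4, t=-3   [169*(4) + 220*(-3) = 16]
q=3: r=3, s=-13, t=10   [169*(-13) + 220*(10) = 3]
q=5: r=1, s=69, t=-53   [169*(69) + 220*(-53) = 1]
q=3: r=0, s=-220, t=169   [169*(-220) + 220*(169) = 0]
GCD = 1; from the row with r=1: x=69, y=-53
Check: 169*(69) + 220*(-53) = 11661 - 11660 = 1

GCD = 1, x = 69, y = -53


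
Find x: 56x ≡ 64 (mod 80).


GCD(56, 80) = 8 divides 64
Divide: 7x ≡ 8 (mod 10)
x ≡ 4 (mod 10)


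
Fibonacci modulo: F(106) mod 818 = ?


F(k) mod 818 for k=1..106:
1, 1, 2, 3, 5, 8, 13, 21, 34, 55, 89, 144, 233, 377, 610, 169, 779, 130, 91, 221, 312, 533, 27, 560, 587, 329, 98, 427, 525, 134, 659, 793, 634, 609, 425, 216, 641, 39, 680, 719, 581, 482, 245, 727, 154, 63, 217, 280, 497, 777, 456, 415, 53, 468, 521, 171, 692, 45, 737, 782, 701, 665, 548, 395, 125, 520, 645, 347, 174, 521, 695, 398, 275, 673, 130, 803, 115, 100, 215, 315, 530, 27, 557, 584, 323, 89, 412, 501, 95, 596, 691, 469, 342, 811, 335, 328, 663, 173, 18, 191, 209, 400, 609, 191, 800, 173
F(106) mod 818 = 173


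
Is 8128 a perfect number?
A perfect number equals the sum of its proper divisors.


Proper divisors of 8128: 1, 2, 4, 8, 16, 32, 64, 127, 254, 508, 1016, 2032, 4064
Sum = 1 + 2 + 4 + 8 + 16 + 32 + 64 + 127 + 254 + 508 + 1016 + 2032 + 4064 = 8128

Yes, 8128 is perfect (8128 = 8128)


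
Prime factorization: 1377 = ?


1377 / 3 = 459
459 / 3 = 153
153 / 3 = 51
51 / 3 = 17
17 / 17 = 1
1377 = 3^4 × 17


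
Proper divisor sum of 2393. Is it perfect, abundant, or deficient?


Proper divisors: 1
Sum = 1 = 1
1 < 2393 → deficient

s(2393) = 1 (deficient)


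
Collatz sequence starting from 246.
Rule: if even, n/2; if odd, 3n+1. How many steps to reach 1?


246 → 123 → 370 → 185 → 556 → 278 → 139 → 418 → 209 → 628 → 314 → 157 → 472 → 236 → 118 → 59 → 178 → 89 → 268 → 134 → 67 → 202 → 101 → 304 → 152 → 76 → 38 → 19 → 58 → 29 → 88 → 44 → 22 → 11 → 34 → 17 → 52 → 26 → 13 → 40 → 20 → 10 → 5 → 16 → 8 → 4 → 2 → 1
Total steps = 47

47 steps


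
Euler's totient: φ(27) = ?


27 = 3^3
Prime factors: 3
φ(27) = 27 × (1-1/3)
= 27 × 2/3 = 18

φ(27) = 18


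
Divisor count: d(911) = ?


911 = 911^1
d(911) = (1+1) = 2

2 divisors


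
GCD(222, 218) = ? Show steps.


222 = 1 * 218 + 4
218 = 54 * 4 + 2
4 = 2 * 2 + 0
GCD = 2


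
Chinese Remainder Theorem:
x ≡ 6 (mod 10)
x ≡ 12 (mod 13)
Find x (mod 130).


M = 10*13 = 130
M1 = M/10 = 13, M2 = M/13 = 10
M1^(-1) mod 10 = 7, M2^(-1) mod 13 = 4
x = 6*13*7 + 12*10*4 = 1026
1026 mod 130 = 116
Check: 116 mod 10 = 6 ✓, 116 mod 13 = 12 ✓

x ≡ 116 (mod 130)


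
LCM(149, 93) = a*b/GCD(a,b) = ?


GCD(149, 93) = 1
LCM = 149*93/1 = 13857/1 = 13857

LCM = 13857


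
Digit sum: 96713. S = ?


9 + 6 + 7 + 1 + 3 = 26


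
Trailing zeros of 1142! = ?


floor(1142/5) = 228
floor(1142/25) = 45
floor(1142/125) = 9
floor(1142/625) = 1
Total = 283

283 trailing zeros


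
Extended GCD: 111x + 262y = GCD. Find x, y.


Tabular extended Euclidean (each row: r = 111*s + 262*t):
r=111, s=1, t=0
r=262, s=0, t=1
q=0: r=111, s=1, t=0   [111*(1) + 262*(0) = 111]
q=2: r=40, s=-2, t=1   [111*(-2) + 262*(1) = 40]
q=2: r=31, s=5, t=-2   [111*(5) + 262*(-2) = 31]
q=1: r=9, s=-7, t=3   [111*(-7) + 262*(3) = 9]
q=3: r=4, s=26, t=-11   [111*(26) + 262*(-11) = 4]
q=2: r=1, s=-59, t=25   [111*(-59) + 262*(25) = 1]
q=4: r=0, s=262, t=-111   [111*(262) + 262*(-111) = 0]
GCD = 1; from the row with r=1: x=-59, y=25
Check: 111*(-59) + 262*(25) = -6549 + 6550 = 1

GCD = 1, x = -59, y = 25


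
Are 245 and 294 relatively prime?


Euclidean algorithm:
294 = 1 * 245 + 49
245 = 5 * 49 + 0
GCD(245, 294) = 49

No, not coprime (GCD = 49)


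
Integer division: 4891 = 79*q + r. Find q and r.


4891 = 79 * 61 + 72
Check: 4819 + 72 = 4891

q = 61, r = 72


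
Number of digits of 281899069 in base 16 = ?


281899069 in base 16 = 10CD703D
Number of digits = 8

8 digits (base 16)


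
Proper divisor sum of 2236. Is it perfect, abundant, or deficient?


Proper divisors: 1, 2, 4, 13, 26, 43, 52, 86, 172, 559, 1118
Sum = 1 + 2 + 4 + 13 + 26 + 43 + 52 + 86 + 172 + 559 + 1118 = 2076
2076 < 2236 → deficient

s(2236) = 2076 (deficient)


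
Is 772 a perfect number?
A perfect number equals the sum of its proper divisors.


Proper divisors of 772: 1, 2, 4, 193, 386
Sum = 1 + 2 + 4 + 193 + 386 = 586

No, 772 is not perfect (586 ≠ 772)


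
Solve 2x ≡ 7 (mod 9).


GCD(2, 9) = 1, unique solution
a^(-1) mod 9 = 5
x = 5 * 7 mod 9 = 8

x ≡ 8 (mod 9)


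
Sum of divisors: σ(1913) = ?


Divisors of 1913: 1, 1913
Sum = 1 + 1913 = 1914

σ(1913) = 1914


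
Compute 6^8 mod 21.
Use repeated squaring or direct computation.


6^1 mod 21 = 6
6^2 mod 21 = 15
6^3 mod 21 = 6
6^4 mod 21 = 15
6^5 mod 21 = 6
6^6 mod 21 = 15
6^7 mod 21 = 6
6^8 mod 21 = 15


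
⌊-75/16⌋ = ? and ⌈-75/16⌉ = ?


-75/16 = -4.6875
floor = -5
ceil = -4

floor = -5, ceil = -4


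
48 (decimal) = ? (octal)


48 (base 10) = 48 (decimal)
48 (decimal) = 60 (base 8)


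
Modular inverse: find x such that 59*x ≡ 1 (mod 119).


Use the extended Euclidean algorithm on (119, 59); each row r = 119*s + 59*t:
r=119, s=1, t=0
r=59, s=0, t=1
q=2: r=1, s=1, t=-2   [119*(1) + 59*(-2) = 1]
q=59: r=0, s=-59, t=119   [119*(-59) + 59*(119) = 0]
GCD = 1 with t = -2, so 59*(-2) ≡ 1 (mod 119)
Inverse = -2 mod 119 = 117
Check: 59 * 117 = 6903 ≡ 1 (mod 119)

59^(-1) ≡ 117 (mod 119)


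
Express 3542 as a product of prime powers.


3542 / 2 = 1771
1771 / 7 = 253
253 / 11 = 23
23 / 23 = 1
3542 = 2 × 7 × 11 × 23


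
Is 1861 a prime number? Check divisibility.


Check divisors up to sqrt(1861) = 43.1393
No divisors found.
1861 is prime.

Yes, 1861 is prime


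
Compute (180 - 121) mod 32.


180 - 121 = 59
59 mod 32 = 27


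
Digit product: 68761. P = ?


6 × 8 × 7 × 6 × 1 = 2016


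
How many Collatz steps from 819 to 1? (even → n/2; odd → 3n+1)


819 → 2458 → 1229 → 3688 → 1844 → 922 → 461 → 1384 → 692 → 346 → 173 → 520 → 260 → 130 → 65 → 196 → 98 → 49 → 148 → 74 → 37 → 112 → 56 → 28 → 14 → 7 → 22 → 11 → 34 → 17 → 52 → 26 → 13 → 40 → 20 → 10 → 5 → 16 → 8 → 4 → 2 → 1
Total steps = 41

41 steps


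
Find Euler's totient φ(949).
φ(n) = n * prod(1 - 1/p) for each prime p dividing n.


949 = 13 × 73
Prime factors: 13, 73
φ(949) = 949 × (1-1/13) × (1-1/73)
= 949 × 12/13 × 72/73 = 864

φ(949) = 864


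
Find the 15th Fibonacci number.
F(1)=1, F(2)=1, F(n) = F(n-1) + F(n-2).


Sequence: 1, 1, 2, 3, 5, 8, 13, 21, 34, 55, 89, 144, 233, 377, 610
F(15) = 610


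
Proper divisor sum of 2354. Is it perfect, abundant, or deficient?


Proper divisors: 1, 2, 11, 22, 107, 214, 1177
Sum = 1 + 2 + 11 + 22 + 107 + 214 + 1177 = 1534
1534 < 2354 → deficient

s(2354) = 1534 (deficient)


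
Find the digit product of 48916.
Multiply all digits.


4 × 8 × 9 × 1 × 6 = 1728


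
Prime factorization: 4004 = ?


4004 / 2 = 2002
2002 / 2 = 1001
1001 / 7 = 143
143 / 11 = 13
13 / 13 = 1
4004 = 2^2 × 7 × 11 × 13


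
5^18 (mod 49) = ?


5^1 mod 49 = 5
5^2 mod 49 = 25
5^3 mod 49 = 27
5^4 mod 49 = 37
5^5 mod 49 = 38
5^6 mod 49 = 43
5^7 mod 49 = 19
5^8 mod 49 = 46
5^9 mod 49 = 34
5^10 mod 49 = 23
5^11 mod 49 = 17
5^12 mod 49 = 36
5^13 mod 49 = 33
5^14 mod 49 = 18
5^15 mod 49 = 41
5^16 mod 49 = 9
5^17 mod 49 = 45
5^18 mod 49 = 29


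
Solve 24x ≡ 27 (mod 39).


GCD(24, 39) = 3 divides 27
Divide: 8x ≡ 9 (mod 13)
x ≡ 6 (mod 13)


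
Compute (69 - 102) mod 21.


69 - 102 = -33
-33 mod 21 = 9


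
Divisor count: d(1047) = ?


1047 = 3^1 × 349^1
d(1047) = (1+1) × (1+1) = 4

4 divisors


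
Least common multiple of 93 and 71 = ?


GCD(93, 71) = 1
LCM = 93*71/1 = 6603/1 = 6603

LCM = 6603


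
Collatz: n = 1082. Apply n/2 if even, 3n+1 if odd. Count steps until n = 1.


1082 → 541 → 1624 → 812 → 406 → 203 → 610 → 305 → 916 → 458 → 229 → 688 → 344 → 172 → 86 → 43 → 130 → 65 → 196 → 98 → 49 → 148 → 74 → 37 → 112 → 56 → 28 → 14 → 7 → 22 → 11 → 34 → 17 → 52 → 26 → 13 → 40 → 20 → 10 → 5 → 16 → 8 → 4 → 2 → 1
Total steps = 44

44 steps


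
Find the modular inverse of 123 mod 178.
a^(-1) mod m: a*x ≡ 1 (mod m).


Use the extended Euclidean algorithm on (178, 123); each row r = 178*s + 123*t:
r=178, s=1, t=0
r=123, s=0, t=1
q=1: r=55, s=1, t=-1   [178*(1) + 123*(-1) = 55]
q=2: r=13, s=-2, t=3   [178*(-2) + 123*(3) = 13]
q=4: r=3, s=9, t=-13   [178*(9) + 123*(-13) = 3]
q=4: r=1, s=-38, t=55   [178*(-38) + 123*(55) = 1]
q=3: r=0, s=123, t=-178   [178*(123) + 123*(-178) = 0]
GCD = 1 with t = 55, so 123*(55) ≡ 1 (mod 178)
Inverse = 55 mod 178 = 55
Check: 123 * 55 = 6765 ≡ 1 (mod 178)

123^(-1) ≡ 55 (mod 178)


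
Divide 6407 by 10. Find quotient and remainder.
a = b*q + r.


6407 = 10 * 640 + 7
Check: 6400 + 7 = 6407

q = 640, r = 7


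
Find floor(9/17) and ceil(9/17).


9/17 = 0.5294
floor = 0
ceil = 1

floor = 0, ceil = 1


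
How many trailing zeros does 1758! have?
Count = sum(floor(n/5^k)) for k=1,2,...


floor(1758/5) = 351
floor(1758/25) = 70
floor(1758/125) = 14
floor(1758/625) = 2
Total = 437

437 trailing zeros


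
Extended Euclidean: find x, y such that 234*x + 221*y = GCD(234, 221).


Tabular extended Euclidean (each row: r = 234*s + 221*t):
r=234, s=1, t=0
r=221, s=0, t=1
q=1: r=13, s=1, t=-1   [234*(1) + 221*(-1) = 13]
q=17: r=0, s=-17, t=18   [234*(-17) + 221*(18) = 0]
GCD = 13; from the row with r=13: x=1, y=-1
Check: 234*(1) + 221*(-1) = 234 - 221 = 13

GCD = 13, x = 1, y = -1


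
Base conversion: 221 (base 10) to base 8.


221 (base 10) = 221 (decimal)
221 (decimal) = 335 (base 8)


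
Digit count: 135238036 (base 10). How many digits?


135238036 has 9 digits in base 10
floor(log10(135238036)) + 1 = floor(8.1311) + 1 = 9

9 digits (base 10)


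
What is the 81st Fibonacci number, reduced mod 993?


F(k) mod 993 for k=1..81:
1, 1, 2, 3, 5, 8, 13, 21, 34, 55, 89, 144, 233, 377, 610, 987, 604, 598, 209, 807, 23, 830, 853, 690, 550, 247, 797, 51, 848, 899, 754, 660, 421, 88, 509, 597, 113, 710, 823, 540, 370, 910, 287, 204, 491, 695, 193, 888, 88, 976, 71, 54, 125, 179, 304, 483, 787, 277, 71, 348, 419, 767, 193, 960, 160, 127, 287, 414, 701, 122, 823, 945, 775, 727, 509, 243, 752, 2, 754, 756, 517
F(81) mod 993 = 517


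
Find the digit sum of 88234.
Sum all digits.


8 + 8 + 2 + 3 + 4 = 25


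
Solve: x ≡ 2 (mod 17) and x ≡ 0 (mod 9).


M = 17*9 = 153
M1 = M/17 = 9, M2 = M/9 = 17
M1^(-1) mod 17 = 2, M2^(-1) mod 9 = 8
x = 2*9*2 + 0*17*8 = 36
36 mod 153 = 36
Check: 36 mod 17 = 2 ✓, 36 mod 9 = 0 ✓

x ≡ 36 (mod 153)


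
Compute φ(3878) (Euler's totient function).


3878 = 2 × 7 × 277
Prime factors: 2, 7, 277
φ(3878) = 3878 × (1-1/2) × (1-1/7) × (1-1/277)
= 3878 × 1/2 × 6/7 × 276/277 = 1656

φ(3878) = 1656


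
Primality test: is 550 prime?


550 / 2 = 275 (exact division)
550 is NOT prime.

No, 550 is not prime


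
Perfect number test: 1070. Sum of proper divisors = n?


Proper divisors of 1070: 1, 2, 5, 10, 107, 214, 535
Sum = 1 + 2 + 5 + 10 + 107 + 214 + 535 = 874

No, 1070 is not perfect (874 ≠ 1070)


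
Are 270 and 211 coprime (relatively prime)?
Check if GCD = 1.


Euclidean algorithm:
270 = 1 * 211 + 59
211 = 3 * 59 + 34
59 = 1 * 34 + 25
34 = 1 * 25 + 9
25 = 2 * 9 + 7
9 = 1 * 7 + 2
7 = 3 * 2 + 1
2 = 2 * 1 + 0
GCD(270, 211) = 1

Yes, coprime (GCD = 1)


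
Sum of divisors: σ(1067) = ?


Divisors of 1067: 1, 11, 97, 1067
Sum = 1 + 11 + 97 + 1067 = 1176

σ(1067) = 1176


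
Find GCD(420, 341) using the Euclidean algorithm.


420 = 1 * 341 + 79
341 = 4 * 79 + 25
79 = 3 * 25 + 4
25 = 6 * 4 + 1
4 = 4 * 1 + 0
GCD = 1


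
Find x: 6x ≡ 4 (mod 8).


GCD(6, 8) = 2 divides 4
Divide: 3x ≡ 2 (mod 4)
x ≡ 2 (mod 4)


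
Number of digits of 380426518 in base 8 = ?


380426518 in base 8 = 2653154426
Number of digits = 10

10 digits (base 8)


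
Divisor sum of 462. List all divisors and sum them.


Divisors of 462: 1, 2, 3, 6, 7, 11, 14, 21, 22, 33, 42, 66, 77, 154, 231, 462
Sum = 1 + 2 + 3 + 6 + 7 + 11 + 14 + 21 + 22 + 33 + 42 + 66 + 77 + 154 + 231 + 462 = 1152

σ(462) = 1152


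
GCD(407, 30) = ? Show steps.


407 = 13 * 30 + 17
30 = 1 * 17 + 13
17 = 1 * 13 + 4
13 = 3 * 4 + 1
4 = 4 * 1 + 0
GCD = 1


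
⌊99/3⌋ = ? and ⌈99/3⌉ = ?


99/3 = 33.0000
floor = 33
ceil = 33

floor = 33, ceil = 33


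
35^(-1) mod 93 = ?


Use the extended Euclidean algorithm on (93, 35); each row r = 93*s + 35*t:
r=93, s=1, t=0
r=35, s=0, t=1
q=2: r=23, s=1, t=-2   [93*(1) + 35*(-2) = 23]
q=1: r=12, s=-1, t=3   [93*(-1) + 35*(3) = 12]
q=1: r=11, s=2, t=-5   [93*(2) + 35*(-5) = 11]
q=1: r=1, s=-3, t=8   [93*(-3) + 35*(8) = 1]
q=11: r=0, s=35, t=-93   [93*(35) + 35*(-93) = 0]
GCD = 1 with t = 8, so 35*(8) ≡ 1 (mod 93)
Inverse = 8 mod 93 = 8
Check: 35 * 8 = 280 ≡ 1 (mod 93)

35^(-1) ≡ 8 (mod 93)


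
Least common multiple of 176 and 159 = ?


GCD(176, 159) = 1
LCM = 176*159/1 = 27984/1 = 27984

LCM = 27984


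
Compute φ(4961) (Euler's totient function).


4961 = 11^2 × 41
Prime factors: 11, 41
φ(4961) = 4961 × (1-1/11) × (1-1/41)
= 4961 × 10/11 × 40/41 = 4400

φ(4961) = 4400


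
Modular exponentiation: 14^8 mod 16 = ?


14^1 mod 16 = 14
14^2 mod 16 = 4
14^3 mod 16 = 8
14^4 mod 16 = 0
14^5 mod 16 = 0
14^6 mod 16 = 0
14^7 mod 16 = 0
14^8 mod 16 = 0


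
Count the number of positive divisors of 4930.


4930 = 2^1 × 5^1 × 17^1 × 29^1
d(4930) = (1+1) × (1+1) × (1+1) × (1+1) = 16

16 divisors


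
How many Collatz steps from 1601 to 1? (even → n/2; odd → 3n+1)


1601 → 4804 → 2402 → 1201 → 3604 → 1802 → 901 → 2704 → 1352 → 676 → 338 → 169 → 508 → 254 → 127 → 382 → 191 → 574 → 287 → 862 → 431 → 1294 → 647 → 1942 → 971 → 2914 → 1457 → 4372 → 2186 → 1093 → 3280 → 1640 → 820 → 410 → 205 → 616 → 308 → 154 → 77 → 232 → 116 → 58 → 29 → 88 → 44 → 22 → 11 → 34 → 17 → 52 → 26 → 13 → 40 → 20 → 10 → 5 → 16 → 8 → 4 → 2 → 1
Total steps = 60

60 steps


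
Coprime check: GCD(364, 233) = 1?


Euclidean algorithm:
364 = 1 * 233 + 131
233 = 1 * 131 + 102
131 = 1 * 102 + 29
102 = 3 * 29 + 15
29 = 1 * 15 + 14
15 = 1 * 14 + 1
14 = 14 * 1 + 0
GCD(364, 233) = 1

Yes, coprime (GCD = 1)


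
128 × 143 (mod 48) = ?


128 × 143 = 18304
18304 mod 48 = 16
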